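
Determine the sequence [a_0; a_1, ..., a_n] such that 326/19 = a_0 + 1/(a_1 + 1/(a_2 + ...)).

[17; 6, 3]

Run the Euclidean algorithm on 326 and 19; the successive quotients are the partial quotients a_0, a_1, ... (each step inverts the fractional part left over by the previous one):
  326 = 17*19 + 3, so a_0 = 17.
  19 = 6*3 + 1, so a_1 = 6.
  3 = 3*1 + 0, so a_2 = 3.
The remainder reaches 0 after 3 divisions, so the expansion has 3 partial quotients, read off in order.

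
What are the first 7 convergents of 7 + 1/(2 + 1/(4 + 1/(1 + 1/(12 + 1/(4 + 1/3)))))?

Using the convergent recurrence p_i = a_i*p_{i-1} + p_{i-2}, q_i = a_i*q_{i-1} + q_{i-2} with p_{-2}=0, p_{-1}=1, q_{-2}=1, q_{-1}=0:
  i=0: a_0=7, p_0 = 7*1 + 0 = 7, q_0 = 7*0 + 1 = 1.
  i=1: a_1=2, p_1 = 2*7 + 1 = 15, q_1 = 2*1 + 0 = 2.
  i=2: a_2=4, p_2 = 4*15 + 7 = 67, q_2 = 4*2 + 1 = 9.
  i=3: a_3=1, p_3 = 1*67 + 15 = 82, q_3 = 1*9 + 2 = 11.
  i=4: a_4=12, p_4 = 12*82 + 67 = 1051, q_4 = 12*11 + 9 = 141.
  i=5: a_5=4, p_5 = 4*1051 + 82 = 4286, q_5 = 4*141 + 11 = 575.
  i=6: a_6=3, p_6 = 3*4286 + 1051 = 13909, q_6 = 3*575 + 141 = 1866.

7/1, 15/2, 67/9, 82/11, 1051/141, 4286/575, 13909/1866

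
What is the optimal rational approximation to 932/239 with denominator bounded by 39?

39/10

Expand x = 932/239 as a continued fraction with the Euclidean algorithm:
  932 = 3*239 + 215, so a_0 = 3.
  239 = 1*215 + 24, so a_1 = 1.
  215 = 8*24 + 23, so a_2 = 8.
  24 = 1*23 + 1, so a_3 = 1.
  23 = 23*1 + 0, so a_4 = 23.
so x = [3; 1, 8, 1, 23].
Convergents (p_i = a_i*p_{i-1} + p_{i-2}, q_i = a_i*q_{i-1} + q_{i-2} with p_{-2}=0, p_{-1}=1, q_{-2}=1, q_{-1}=0), until the denominator exceeds 39:
  i=0: a_0=3, p_0 = 3*1 + 0 = 3, q_0 = 3*0 + 1 = 1.
  i=1: a_1=1, p_1 = 1*3 + 1 = 4, q_1 = 1*1 + 0 = 1.
  i=2: a_2=8, p_2 = 8*4 + 3 = 35, q_2 = 8*1 + 1 = 9.
  i=3: a_3=1, p_3 = 1*35 + 4 = 39, q_3 = 1*9 + 1 = 10.
  i=4: a_4=23, p_4 = 23*39 + 35 = 932, q_4 = 23*10 + 9 = 239.
q_4 = 239 > 39, so the last convergent with denominator <= 39 is p_3/q_3 = 39/10.
The closest fraction with denominator <= 39 is either p_3/q_3 or the intermediate fraction (k*p_3 + p_2)/(k*q_3 + q_2) with the largest k >= 1 whose denominator stays <= 39; these approach x as k grows, and every other convergent or intermediate fraction in range is farther away.
Largest k: floor((39 - q_2)/q_3) = floor((39 - 9)/10) = 3.
That gives (3*39 + 35)/(3*10 + 9) = 152/39.
Compare the errors: |x - 39/10| = |932*10 - 39*239|/(239*10) = 1/2390, and |x - 152/39| = |932*39 - 152*239|/(239*39) = 20/9321.
Cross-multiplying, 1*9321 = 9321 < 47800 = 20*2390, so 1/2390 is smaller: the convergent 39/10 is closer to x than 152/39.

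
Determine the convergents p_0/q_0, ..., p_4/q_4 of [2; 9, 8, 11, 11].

2/1, 19/9, 154/73, 1713/812, 18997/9005

Using the convergent recurrence p_i = a_i*p_{i-1} + p_{i-2}, q_i = a_i*q_{i-1} + q_{i-2} with p_{-2}=0, p_{-1}=1, q_{-2}=1, q_{-1}=0:
  i=0: a_0=2, p_0 = 2*1 + 0 = 2, q_0 = 2*0 + 1 = 1.
  i=1: a_1=9, p_1 = 9*2 + 1 = 19, q_1 = 9*1 + 0 = 9.
  i=2: a_2=8, p_2 = 8*19 + 2 = 154, q_2 = 8*9 + 1 = 73.
  i=3: a_3=11, p_3 = 11*154 + 19 = 1713, q_3 = 11*73 + 9 = 812.
  i=4: a_4=11, p_4 = 11*1713 + 154 = 18997, q_4 = 11*812 + 73 = 9005.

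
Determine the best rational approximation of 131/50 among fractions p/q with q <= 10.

Expand x = 131/50 as a continued fraction with the Euclidean algorithm:
  131 = 2*50 + 31, so a_0 = 2.
  50 = 1*31 + 19, so a_1 = 1.
  31 = 1*19 + 12, so a_2 = 1.
  19 = 1*12 + 7, so a_3 = 1.
  12 = 1*7 + 5, so a_4 = 1.
  7 = 1*5 + 2, so a_5 = 1.
  5 = 2*2 + 1, so a_6 = 2.
  2 = 2*1 + 0, so a_7 = 2.
so x = [2; 1, 1, 1, 1, 1, 2, 2].
Convergents (p_i = a_i*p_{i-1} + p_{i-2}, q_i = a_i*q_{i-1} + q_{i-2} with p_{-2}=0, p_{-1}=1, q_{-2}=1, q_{-1}=0), until the denominator exceeds 10:
  i=0: a_0=2, p_0 = 2*1 + 0 = 2, q_0 = 2*0 + 1 = 1.
  i=1: a_1=1, p_1 = 1*2 + 1 = 3, q_1 = 1*1 + 0 = 1.
  i=2: a_2=1, p_2 = 1*3 + 2 = 5, q_2 = 1*1 + 1 = 2.
  i=3: a_3=1, p_3 = 1*5 + 3 = 8, q_3 = 1*2 + 1 = 3.
  i=4: a_4=1, p_4 = 1*8 + 5 = 13, q_4 = 1*3 + 2 = 5.
  i=5: a_5=1, p_5 = 1*13 + 8 = 21, q_5 = 1*5 + 3 = 8.
  i=6: a_6=2, p_6 = 2*21 + 13 = 55, q_6 = 2*8 + 5 = 21.
q_6 = 21 > 10, so the last convergent with denominator <= 10 is p_5/q_5 = 21/8.
The closest fraction with denominator <= 10 is either p_5/q_5 or the intermediate fraction (k*p_5 + p_4)/(k*q_5 + q_4) with the largest k >= 1 whose denominator stays <= 10; these approach x as k grows, and every other convergent or intermediate fraction in range is farther away.
Largest k: floor((10 - q_4)/q_5) = floor((10 - 5)/8) = 0.
Since k = 0, no intermediate fraction beyond p_5/q_5 has denominator <= 10, so the convergent 21/8 is the closest (its error is |131*8 - 21*50|/(50*8) = 2/400).

21/8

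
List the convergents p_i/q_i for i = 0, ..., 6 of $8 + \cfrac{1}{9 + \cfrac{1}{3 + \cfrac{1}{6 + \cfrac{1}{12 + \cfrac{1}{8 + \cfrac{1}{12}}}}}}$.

8/1, 73/9, 227/28, 1435/177, 17447/2152, 141011/17393, 1709579/210868

Using the convergent recurrence p_i = a_i*p_{i-1} + p_{i-2}, q_i = a_i*q_{i-1} + q_{i-2} with p_{-2}=0, p_{-1}=1, q_{-2}=1, q_{-1}=0:
  i=0: a_0=8, p_0 = 8*1 + 0 = 8, q_0 = 8*0 + 1 = 1.
  i=1: a_1=9, p_1 = 9*8 + 1 = 73, q_1 = 9*1 + 0 = 9.
  i=2: a_2=3, p_2 = 3*73 + 8 = 227, q_2 = 3*9 + 1 = 28.
  i=3: a_3=6, p_3 = 6*227 + 73 = 1435, q_3 = 6*28 + 9 = 177.
  i=4: a_4=12, p_4 = 12*1435 + 227 = 17447, q_4 = 12*177 + 28 = 2152.
  i=5: a_5=8, p_5 = 8*17447 + 1435 = 141011, q_5 = 8*2152 + 177 = 17393.
  i=6: a_6=12, p_6 = 12*141011 + 17447 = 1709579, q_6 = 12*17393 + 2152 = 210868.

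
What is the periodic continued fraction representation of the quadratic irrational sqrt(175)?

[13; (4, 2, 1, 2, 4, 26)]

Write x_i = (sqrt(175) + m_i)/d_i with (m_0, d_0) = (0, 1). a_0 = floor(sqrt(175)) = 13, since 13^2 = 169 <= 175 < 196 = 14^2.
Iterate m_{i+1} = d_i*a_i - m_i, d_{i+1} = (175 - m_{i+1}^2)/d_i, a_{i+1} = floor((a_0 + m_{i+1})/d_{i+1}):
  m_1 = 1*13 - 0 = 13, d_1 = (175 - 13^2)/1 = 6/1 = 6, a_1 = floor((13 + 13)/6) = 4.
  m_2 = 6*4 - 13 = 11, d_2 = (175 - 11^2)/6 = 54/6 = 9, a_2 = floor((13 + 11)/9) = 2.
  m_3 = 9*2 - 11 = 7, d_3 = (175 - 7^2)/9 = 126/9 = 14, a_3 = floor((13 + 7)/14) = 1.
  m_4 = 14*1 - 7 = 7, d_4 = (175 - 7^2)/14 = 126/14 = 9, a_4 = floor((13 + 7)/9) = 2.
  m_5 = 9*2 - 7 = 11, d_5 = (175 - 11^2)/9 = 54/9 = 6, a_5 = floor((13 + 11)/6) = 4.
  m_6 = 6*4 - 11 = 13, d_6 = (175 - 13^2)/6 = 6/6 = 1, a_6 = floor((13 + 13)/1) = 26.
  m_7 = 1*26 - 13 = 13, d_7 = (175 - 13^2)/1 = 6/1 = 6: (m_7, d_7) = (m_1, d_1) = (13, 6), so from here the quotients repeat a_1, ..., a_6; the period length is 6.
Hence the expansion of sqrt(175) is a_0 = 13 followed by the repeating block 4, 2, 1, 2, 4, 26 (period 6).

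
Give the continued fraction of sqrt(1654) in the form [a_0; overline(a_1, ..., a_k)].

Write x_i = (sqrt(1654) + m_i)/d_i with (m_0, d_0) = (0, 1). a_0 = floor(sqrt(1654)) = 40, since 40^2 = 1600 <= 1654 < 1681 = 41^2.
Iterate m_{i+1} = d_i*a_i - m_i, d_{i+1} = (1654 - m_{i+1}^2)/d_i, a_{i+1} = floor((a_0 + m_{i+1})/d_{i+1}):
  m_1 = 1*40 - 0 = 40, d_1 = (1654 - 40^2)/1 = 54/1 = 54, a_1 = floor((40 + 40)/54) = 1.
  m_2 = 54*1 - 40 = 14, d_2 = (1654 - 14^2)/54 = 1458/54 = 27, a_2 = floor((40 + 14)/27) = 2.
  m_3 = 27*2 - 14 = 40, d_3 = (1654 - 40^2)/27 = 54/27 = 2, a_3 = floor((40 + 40)/2) = 40.
  m_4 = 2*40 - 40 = 40, d_4 = (1654 - 40^2)/2 = 54/2 = 27, a_4 = floor((40 + 40)/27) = 2.
  m_5 = 27*2 - 40 = 14, d_5 = (1654 - 14^2)/27 = 1458/27 = 54, a_5 = floor((40 + 14)/54) = 1.
  m_6 = 54*1 - 14 = 40, d_6 = (1654 - 40^2)/54 = 54/54 = 1, a_6 = floor((40 + 40)/1) = 80.
  m_7 = 1*80 - 40 = 40, d_7 = (1654 - 40^2)/1 = 54/1 = 54: (m_7, d_7) = (m_1, d_1) = (40, 54), so from here the quotients repeat a_1, ..., a_6; the period length is 6.
Hence the expansion of sqrt(1654) is a_0 = 40 followed by the repeating block 1, 2, 40, 2, 1, 80 (period 6).

[40; overline(1, 2, 40, 2, 1, 80)]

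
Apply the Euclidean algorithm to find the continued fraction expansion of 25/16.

Run the Euclidean algorithm on 25 and 16; the successive quotients are the partial quotients a_0, a_1, ... (each step inverts the fractional part left over by the previous one):
  25 = 1*16 + 9, so a_0 = 1.
  16 = 1*9 + 7, so a_1 = 1.
  9 = 1*7 + 2, so a_2 = 1.
  7 = 3*2 + 1, so a_3 = 3.
  2 = 2*1 + 0, so a_4 = 2.
The remainder reaches 0 after 5 divisions, so the expansion has 5 partial quotients, read off in order.

[1; 1, 1, 3, 2]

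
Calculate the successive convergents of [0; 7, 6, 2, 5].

Using the convergent recurrence p_i = a_i*p_{i-1} + p_{i-2}, q_i = a_i*q_{i-1} + q_{i-2} with p_{-2}=0, p_{-1}=1, q_{-2}=1, q_{-1}=0:
  i=0: a_0=0, p_0 = 0*1 + 0 = 0, q_0 = 0*0 + 1 = 1.
  i=1: a_1=7, p_1 = 7*0 + 1 = 1, q_1 = 7*1 + 0 = 7.
  i=2: a_2=6, p_2 = 6*1 + 0 = 6, q_2 = 6*7 + 1 = 43.
  i=3: a_3=2, p_3 = 2*6 + 1 = 13, q_3 = 2*43 + 7 = 93.
  i=4: a_4=5, p_4 = 5*13 + 6 = 71, q_4 = 5*93 + 43 = 508.

0/1, 1/7, 6/43, 13/93, 71/508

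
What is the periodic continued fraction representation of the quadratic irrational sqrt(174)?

Write x_i = (sqrt(174) + m_i)/d_i with (m_0, d_0) = (0, 1). a_0 = floor(sqrt(174)) = 13, since 13^2 = 169 <= 174 < 196 = 14^2.
Iterate m_{i+1} = d_i*a_i - m_i, d_{i+1} = (174 - m_{i+1}^2)/d_i, a_{i+1} = floor((a_0 + m_{i+1})/d_{i+1}):
  m_1 = 1*13 - 0 = 13, d_1 = (174 - 13^2)/1 = 5/1 = 5, a_1 = floor((13 + 13)/5) = 5.
  m_2 = 5*5 - 13 = 12, d_2 = (174 - 12^2)/5 = 30/5 = 6, a_2 = floor((13 + 12)/6) = 4.
  m_3 = 6*4 - 12 = 12, d_3 = (174 - 12^2)/6 = 30/6 = 5, a_3 = floor((13 + 12)/5) = 5.
  m_4 = 5*5 - 12 = 13, d_4 = (174 - 13^2)/5 = 5/5 = 1, a_4 = floor((13 + 13)/1) = 26.
  m_5 = 1*26 - 13 = 13, d_5 = (174 - 13^2)/1 = 5/1 = 5: (m_5, d_5) = (m_1, d_1) = (13, 5), so from here the quotients repeat a_1, ..., a_4; the period length is 4.
Hence the expansion of sqrt(174) is a_0 = 13 followed by the repeating block 5, 4, 5, 26 (period 4).

[13; (5, 4, 5, 26)]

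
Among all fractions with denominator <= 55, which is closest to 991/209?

147/31

Expand x = 991/209 as a continued fraction with the Euclidean algorithm:
  991 = 4*209 + 155, so a_0 = 4.
  209 = 1*155 + 54, so a_1 = 1.
  155 = 2*54 + 47, so a_2 = 2.
  54 = 1*47 + 7, so a_3 = 1.
  47 = 6*7 + 5, so a_4 = 6.
  7 = 1*5 + 2, so a_5 = 1.
  5 = 2*2 + 1, so a_6 = 2.
  2 = 2*1 + 0, so a_7 = 2.
so x = [4; 1, 2, 1, 6, 1, 2, 2].
Convergents (p_i = a_i*p_{i-1} + p_{i-2}, q_i = a_i*q_{i-1} + q_{i-2} with p_{-2}=0, p_{-1}=1, q_{-2}=1, q_{-1}=0), until the denominator exceeds 55:
  i=0: a_0=4, p_0 = 4*1 + 0 = 4, q_0 = 4*0 + 1 = 1.
  i=1: a_1=1, p_1 = 1*4 + 1 = 5, q_1 = 1*1 + 0 = 1.
  i=2: a_2=2, p_2 = 2*5 + 4 = 14, q_2 = 2*1 + 1 = 3.
  i=3: a_3=1, p_3 = 1*14 + 5 = 19, q_3 = 1*3 + 1 = 4.
  i=4: a_4=6, p_4 = 6*19 + 14 = 128, q_4 = 6*4 + 3 = 27.
  i=5: a_5=1, p_5 = 1*128 + 19 = 147, q_5 = 1*27 + 4 = 31.
  i=6: a_6=2, p_6 = 2*147 + 128 = 422, q_6 = 2*31 + 27 = 89.
q_6 = 89 > 55, so the last convergent with denominator <= 55 is p_5/q_5 = 147/31.
The closest fraction with denominator <= 55 is either p_5/q_5 or the intermediate fraction (k*p_5 + p_4)/(k*q_5 + q_4) with the largest k >= 1 whose denominator stays <= 55; these approach x as k grows, and every other convergent or intermediate fraction in range is farther away.
Largest k: floor((55 - q_4)/q_5) = floor((55 - 27)/31) = 0.
Since k = 0, no intermediate fraction beyond p_5/q_5 has denominator <= 55, so the convergent 147/31 is the closest (its error is |991*31 - 147*209|/(209*31) = 2/6479).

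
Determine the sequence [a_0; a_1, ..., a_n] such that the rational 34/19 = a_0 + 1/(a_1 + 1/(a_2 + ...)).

Run the Euclidean algorithm on 34 and 19; the successive quotients are the partial quotients a_0, a_1, ... (each step inverts the fractional part left over by the previous one):
  34 = 1*19 + 15, so a_0 = 1.
  19 = 1*15 + 4, so a_1 = 1.
  15 = 3*4 + 3, so a_2 = 3.
  4 = 1*3 + 1, so a_3 = 1.
  3 = 3*1 + 0, so a_4 = 3.
The remainder reaches 0 after 5 divisions, so the expansion has 5 partial quotients, read off in order.

[1; 1, 3, 1, 3]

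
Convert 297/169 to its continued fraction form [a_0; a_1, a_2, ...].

[1; 1, 3, 8, 5]

Run the Euclidean algorithm on 297 and 169; the successive quotients are the partial quotients a_0, a_1, ... (each step inverts the fractional part left over by the previous one):
  297 = 1*169 + 128, so a_0 = 1.
  169 = 1*128 + 41, so a_1 = 1.
  128 = 3*41 + 5, so a_2 = 3.
  41 = 8*5 + 1, so a_3 = 8.
  5 = 5*1 + 0, so a_4 = 5.
The remainder reaches 0 after 5 divisions, so the expansion has 5 partial quotients, read off in order.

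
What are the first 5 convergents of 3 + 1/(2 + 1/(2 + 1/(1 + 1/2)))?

3/1, 7/2, 17/5, 24/7, 65/19

Using the convergent recurrence p_i = a_i*p_{i-1} + p_{i-2}, q_i = a_i*q_{i-1} + q_{i-2} with p_{-2}=0, p_{-1}=1, q_{-2}=1, q_{-1}=0:
  i=0: a_0=3, p_0 = 3*1 + 0 = 3, q_0 = 3*0 + 1 = 1.
  i=1: a_1=2, p_1 = 2*3 + 1 = 7, q_1 = 2*1 + 0 = 2.
  i=2: a_2=2, p_2 = 2*7 + 3 = 17, q_2 = 2*2 + 1 = 5.
  i=3: a_3=1, p_3 = 1*17 + 7 = 24, q_3 = 1*5 + 2 = 7.
  i=4: a_4=2, p_4 = 2*24 + 17 = 65, q_4 = 2*7 + 5 = 19.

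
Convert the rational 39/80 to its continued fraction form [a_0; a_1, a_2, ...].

Run the Euclidean algorithm on 39 and 80; the successive quotients are the partial quotients a_0, a_1, ... (each step inverts the fractional part left over by the previous one):
  39 = 0*80 + 39, so a_0 = 0.
  80 = 2*39 + 2, so a_1 = 2.
  39 = 19*2 + 1, so a_2 = 19.
  2 = 2*1 + 0, so a_3 = 2.
The remainder reaches 0 after 4 divisions, so the expansion has 4 partial quotients, read off in order.

[0; 2, 19, 2]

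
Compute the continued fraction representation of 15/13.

[1; 6, 2]

Run the Euclidean algorithm on 15 and 13; the successive quotients are the partial quotients a_0, a_1, ... (each step inverts the fractional part left over by the previous one):
  15 = 1*13 + 2, so a_0 = 1.
  13 = 6*2 + 1, so a_1 = 6.
  2 = 2*1 + 0, so a_2 = 2.
The remainder reaches 0 after 3 divisions, so the expansion has 3 partial quotients, read off in order.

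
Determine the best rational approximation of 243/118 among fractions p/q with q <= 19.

Expand x = 243/118 as a continued fraction with the Euclidean algorithm:
  243 = 2*118 + 7, so a_0 = 2.
  118 = 16*7 + 6, so a_1 = 16.
  7 = 1*6 + 1, so a_2 = 1.
  6 = 6*1 + 0, so a_3 = 6.
so x = [2; 16, 1, 6].
Convergents (p_i = a_i*p_{i-1} + p_{i-2}, q_i = a_i*q_{i-1} + q_{i-2} with p_{-2}=0, p_{-1}=1, q_{-2}=1, q_{-1}=0), until the denominator exceeds 19:
  i=0: a_0=2, p_0 = 2*1 + 0 = 2, q_0 = 2*0 + 1 = 1.
  i=1: a_1=16, p_1 = 16*2 + 1 = 33, q_1 = 16*1 + 0 = 16.
  i=2: a_2=1, p_2 = 1*33 + 2 = 35, q_2 = 1*16 + 1 = 17.
  i=3: a_3=6, p_3 = 6*35 + 33 = 243, q_3 = 6*17 + 16 = 118.
q_3 = 118 > 19, so the last convergent with denominator <= 19 is p_2/q_2 = 35/17.
The closest fraction with denominator <= 19 is either p_2/q_2 or the intermediate fraction (k*p_2 + p_1)/(k*q_2 + q_1) with the largest k >= 1 whose denominator stays <= 19; these approach x as k grows, and every other convergent or intermediate fraction in range is farther away.
Largest k: floor((19 - q_1)/q_2) = floor((19 - 16)/17) = 0.
Since k = 0, no intermediate fraction beyond p_2/q_2 has denominator <= 19, so the convergent 35/17 is the closest (its error is |243*17 - 35*118|/(118*17) = 1/2006).

35/17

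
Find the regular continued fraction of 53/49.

Run the Euclidean algorithm on 53 and 49; the successive quotients are the partial quotients a_0, a_1, ... (each step inverts the fractional part left over by the previous one):
  53 = 1*49 + 4, so a_0 = 1.
  49 = 12*4 + 1, so a_1 = 12.
  4 = 4*1 + 0, so a_2 = 4.
The remainder reaches 0 after 3 divisions, so the expansion has 3 partial quotients, read off in order.

[1; 12, 4]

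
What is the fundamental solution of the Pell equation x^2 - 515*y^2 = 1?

First expand sqrt(515) as a continued fraction. With x_i = (sqrt(515) + m_i)/d_i and (m_0, d_0) = (0, 1): a_0 = floor(sqrt(515)) = 22, since 22^2 = 484 <= 515 < 529 = 23^2.
Iterate m_{i+1} = d_i*a_i - m_i, d_{i+1} = (515 - m_{i+1}^2)/d_i, a_{i+1} = floor((a_0 + m_{i+1})/d_{i+1}):
  m_1 = 1*22 - 0 = 22, d_1 = (515 - 22^2)/1 = 31/1 = 31, a_1 = floor((22 + 22)/31) = 1.
  m_2 = 31*1 - 22 = 9, d_2 = (515 - 9^2)/31 = 434/31 = 14, a_2 = floor((22 + 9)/14) = 2.
  m_3 = 14*2 - 9 = 19, d_3 = (515 - 19^2)/14 = 154/14 = 11, a_3 = floor((22 + 19)/11) = 3.
  m_4 = 11*3 - 19 = 14, d_4 = (515 - 14^2)/11 = 319/11 = 29, a_4 = floor((22 + 14)/29) = 1.
  m_5 = 29*1 - 14 = 15, d_5 = (515 - 15^2)/29 = 290/29 = 10, a_5 = floor((22 + 15)/10) = 3.
  m_6 = 10*3 - 15 = 15, d_6 = (515 - 15^2)/10 = 290/10 = 29, a_6 = floor((22 + 15)/29) = 1.
  m_7 = 29*1 - 15 = 14, d_7 = (515 - 14^2)/29 = 319/29 = 11, a_7 = floor((22 + 14)/11) = 3.
  m_8 = 11*3 - 14 = 19, d_8 = (515 - 19^2)/11 = 154/11 = 14, a_8 = floor((22 + 19)/14) = 2.
  m_9 = 14*2 - 19 = 9, d_9 = (515 - 9^2)/14 = 434/14 = 31, a_9 = floor((22 + 9)/31) = 1.
  m_10 = 31*1 - 9 = 22, d_10 = (515 - 22^2)/31 = 31/31 = 1, a_10 = floor((22 + 22)/1) = 44.
  m_11 = 1*44 - 22 = 22, d_11 = (515 - 22^2)/1 = 31/1 = 31: (m_11, d_11) = (m_1, d_1) = (22, 31), so from here the quotients repeat a_1, ..., a_10; the period length is 10.
So sqrt(515) = [22; (1, 2, 3, 1, 3, 1, 3, 2, 1, 44)] with period length k = 10.
k is even, so the fundamental solution of x^2 - 515y^2 = 1 is (p_{k-1}, q_{k-1}) = (p_9, q_9); compute convergents through index 9.
Convergents (p_i = a_i*p_{i-1} + p_{i-2}, q_i = a_i*q_{i-1} + q_{i-2} with p_{-2}=0, p_{-1}=1, q_{-2}=1, q_{-1}=0):
  i=0: a_0=22, p_0 = 22*1 + 0 = 22, q_0 = 22*0 + 1 = 1.
  i=1: a_1=1, p_1 = 1*22 + 1 = 23, q_1 = 1*1 + 0 = 1.
  i=2: a_2=2, p_2 = 2*23 + 22 = 68, q_2 = 2*1 + 1 = 3.
  i=3: a_3=3, p_3 = 3*68 + 23 = 227, q_3 = 3*3 + 1 = 10.
  i=4: a_4=1, p_4 = 1*227 + 68 = 295, q_4 = 1*10 + 3 = 13.
  i=5: a_5=3, p_5 = 3*295 + 227 = 1112, q_5 = 3*13 + 10 = 49.
  i=6: a_6=1, p_6 = 1*1112 + 295 = 1407, q_6 = 1*49 + 13 = 62.
  i=7: a_7=3, p_7 = 3*1407 + 1112 = 5333, q_7 = 3*62 + 49 = 235.
  i=8: a_8=2, p_8 = 2*5333 + 1407 = 12073, q_8 = 2*235 + 62 = 532.
  i=9: a_9=1, p_9 = 1*12073 + 5333 = 17406, q_9 = 1*532 + 235 = 767.
Check: 17406^2 - 515*767^2 = 302968836 - 302968835 = 1, so (x, y) = (17406, 767) solves the equation, and by the theorem it is the least positive solution.

(x, y) = (17406, 767)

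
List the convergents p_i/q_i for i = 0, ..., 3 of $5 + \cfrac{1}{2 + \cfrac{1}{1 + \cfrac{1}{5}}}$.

Using the convergent recurrence p_i = a_i*p_{i-1} + p_{i-2}, q_i = a_i*q_{i-1} + q_{i-2} with p_{-2}=0, p_{-1}=1, q_{-2}=1, q_{-1}=0:
  i=0: a_0=5, p_0 = 5*1 + 0 = 5, q_0 = 5*0 + 1 = 1.
  i=1: a_1=2, p_1 = 2*5 + 1 = 11, q_1 = 2*1 + 0 = 2.
  i=2: a_2=1, p_2 = 1*11 + 5 = 16, q_2 = 1*2 + 1 = 3.
  i=3: a_3=5, p_3 = 5*16 + 11 = 91, q_3 = 5*3 + 2 = 17.

5/1, 11/2, 16/3, 91/17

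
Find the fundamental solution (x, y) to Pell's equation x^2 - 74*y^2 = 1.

(x, y) = (3699, 430)

First expand sqrt(74) as a continued fraction. With x_i = (sqrt(74) + m_i)/d_i and (m_0, d_0) = (0, 1): a_0 = floor(sqrt(74)) = 8, since 8^2 = 64 <= 74 < 81 = 9^2.
Iterate m_{i+1} = d_i*a_i - m_i, d_{i+1} = (74 - m_{i+1}^2)/d_i, a_{i+1} = floor((a_0 + m_{i+1})/d_{i+1}):
  m_1 = 1*8 - 0 = 8, d_1 = (74 - 8^2)/1 = 10/1 = 10, a_1 = floor((8 + 8)/10) = 1.
  m_2 = 10*1 - 8 = 2, d_2 = (74 - 2^2)/10 = 70/10 = 7, a_2 = floor((8 + 2)/7) = 1.
  m_3 = 7*1 - 2 = 5, d_3 = (74 - 5^2)/7 = 49/7 = 7, a_3 = floor((8 + 5)/7) = 1.
  m_4 = 7*1 - 5 = 2, d_4 = (74 - 2^2)/7 = 70/7 = 10, a_4 = floor((8 + 2)/10) = 1.
  m_5 = 10*1 - 2 = 8, d_5 = (74 - 8^2)/10 = 10/10 = 1, a_5 = floor((8 + 8)/1) = 16.
  m_6 = 1*16 - 8 = 8, d_6 = (74 - 8^2)/1 = 10/1 = 10: (m_6, d_6) = (m_1, d_1) = (8, 10), so from here the quotients repeat a_1, ..., a_5; the period length is 5.
So sqrt(74) = [8; (1, 1, 1, 1, 16)] with period length k = 5.
k is odd, so (p_{k-1}, q_{k-1}) only solves x^2 - 74y^2 = -1 and the fundamental solution of x^2 - 74y^2 = 1 is (p_{2k-1}, q_{2k-1}) = (p_9, q_9); compute convergents through index 9, running through the period twice.
Convergents (p_i = a_i*p_{i-1} + p_{i-2}, q_i = a_i*q_{i-1} + q_{i-2} with p_{-2}=0, p_{-1}=1, q_{-2}=1, q_{-1}=0):
  i=0: a_0=8, p_0 = 8*1 + 0 = 8, q_0 = 8*0 + 1 = 1.
  i=1: a_1=1, p_1 = 1*8 + 1 = 9, q_1 = 1*1 + 0 = 1.
  i=2: a_2=1, p_2 = 1*9 + 8 = 17, q_2 = 1*1 + 1 = 2.
  i=3: a_3=1, p_3 = 1*17 + 9 = 26, q_3 = 1*2 + 1 = 3.
  i=4: a_4=1, p_4 = 1*26 + 17 = 43, q_4 = 1*3 + 2 = 5.
  i=5: a_5=16, p_5 = 16*43 + 26 = 714, q_5 = 16*5 + 3 = 83.
  i=6: a_6=1, p_6 = 1*714 + 43 = 757, q_6 = 1*83 + 5 = 88.
  i=7: a_7=1, p_7 = 1*757 + 714 = 1471, q_7 = 1*88 + 83 = 171.
  i=8: a_8=1, p_8 = 1*1471 + 757 = 2228, q_8 = 1*171 + 88 = 259.
  i=9: a_9=1, p_9 = 1*2228 + 1471 = 3699, q_9 = 1*259 + 171 = 430.
Indeed p_4^2 - 74*q_4^2 = 1849 - 1850 = -1, not +1.
Check: 3699^2 - 74*430^2 = 13682601 - 13682600 = 1, so (x, y) = (3699, 430) solves the equation, and by the theorem it is the least positive solution.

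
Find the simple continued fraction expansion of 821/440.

[1; 1, 6, 2, 5, 2, 2]

Run the Euclidean algorithm on 821 and 440; the successive quotients are the partial quotients a_0, a_1, ... (each step inverts the fractional part left over by the previous one):
  821 = 1*440 + 381, so a_0 = 1.
  440 = 1*381 + 59, so a_1 = 1.
  381 = 6*59 + 27, so a_2 = 6.
  59 = 2*27 + 5, so a_3 = 2.
  27 = 5*5 + 2, so a_4 = 5.
  5 = 2*2 + 1, so a_5 = 2.
  2 = 2*1 + 0, so a_6 = 2.
The remainder reaches 0 after 7 divisions, so the expansion has 7 partial quotients, read off in order.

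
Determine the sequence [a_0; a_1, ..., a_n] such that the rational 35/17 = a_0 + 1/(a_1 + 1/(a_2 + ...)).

Run the Euclidean algorithm on 35 and 17; the successive quotients are the partial quotients a_0, a_1, ... (each step inverts the fractional part left over by the previous one):
  35 = 2*17 + 1, so a_0 = 2.
  17 = 17*1 + 0, so a_1 = 17.
The remainder reaches 0 after 2 divisions, so the expansion has 2 partial quotients, read off in order.

[2; 17]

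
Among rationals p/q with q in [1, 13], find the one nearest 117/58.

Expand x = 117/58 as a continued fraction with the Euclidean algorithm:
  117 = 2*58 + 1, so a_0 = 2.
  58 = 58*1 + 0, so a_1 = 58.
so x = [2; 58].
Convergents (p_i = a_i*p_{i-1} + p_{i-2}, q_i = a_i*q_{i-1} + q_{i-2} with p_{-2}=0, p_{-1}=1, q_{-2}=1, q_{-1}=0), until the denominator exceeds 13:
  i=0: a_0=2, p_0 = 2*1 + 0 = 2, q_0 = 2*0 + 1 = 1.
  i=1: a_1=58, p_1 = 58*2 + 1 = 117, q_1 = 58*1 + 0 = 58.
q_1 = 58 > 13, so the last convergent with denominator <= 13 is p_0/q_0 = 2/1.
The closest fraction with denominator <= 13 is either p_0/q_0 or the intermediate fraction (k*p_0 + p_{-1})/(k*q_0 + q_{-1}) with the largest k >= 1 whose denominator stays <= 13; these approach x as k grows, and every other convergent or intermediate fraction in range is farther away.
Largest k: floor((13 - q_{-1})/q_0) = floor((13 - 0)/1) = 13 (using the seeds p_{-1} = 1, q_{-1} = 0).
That gives (13*2 + 1)/(13*1 + 0) = 27/13.
Compare the errors: |x - 2/1| = |117*1 - 2*58|/(58*1) = 1/58, and |x - 27/13| = |117*13 - 27*58|/(58*13) = 45/754.
Cross-multiplying, 1*754 = 754 < 2610 = 45*58, so 1/58 is smaller: the convergent 2/1 is closer to x than 27/13.

2/1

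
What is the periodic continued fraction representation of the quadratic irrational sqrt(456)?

Write x_i = (sqrt(456) + m_i)/d_i with (m_0, d_0) = (0, 1). a_0 = floor(sqrt(456)) = 21, since 21^2 = 441 <= 456 < 484 = 22^2.
Iterate m_{i+1} = d_i*a_i - m_i, d_{i+1} = (456 - m_{i+1}^2)/d_i, a_{i+1} = floor((a_0 + m_{i+1})/d_{i+1}):
  m_1 = 1*21 - 0 = 21, d_1 = (456 - 21^2)/1 = 15/1 = 15, a_1 = floor((21 + 21)/15) = 2.
  m_2 = 15*2 - 21 = 9, d_2 = (456 - 9^2)/15 = 375/15 = 25, a_2 = floor((21 + 9)/25) = 1.
  m_3 = 25*1 - 9 = 16, d_3 = (456 - 16^2)/25 = 200/25 = 8, a_3 = floor((21 + 16)/8) = 4.
  m_4 = 8*4 - 16 = 16, d_4 = (456 - 16^2)/8 = 200/8 = 25, a_4 = floor((21 + 16)/25) = 1.
  m_5 = 25*1 - 16 = 9, d_5 = (456 - 9^2)/25 = 375/25 = 15, a_5 = floor((21 + 9)/15) = 2.
  m_6 = 15*2 - 9 = 21, d_6 = (456 - 21^2)/15 = 15/15 = 1, a_6 = floor((21 + 21)/1) = 42.
  m_7 = 1*42 - 21 = 21, d_7 = (456 - 21^2)/1 = 15/1 = 15: (m_7, d_7) = (m_1, d_1) = (21, 15), so from here the quotients repeat a_1, ..., a_6; the period length is 6.
Hence the expansion of sqrt(456) is a_0 = 21 followed by the repeating block 2, 1, 4, 1, 2, 42 (period 6).

[21; (2, 1, 4, 1, 2, 42)]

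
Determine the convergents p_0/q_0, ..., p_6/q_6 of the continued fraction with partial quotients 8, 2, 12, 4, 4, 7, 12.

Using the convergent recurrence p_i = a_i*p_{i-1} + p_{i-2}, q_i = a_i*q_{i-1} + q_{i-2} with p_{-2}=0, p_{-1}=1, q_{-2}=1, q_{-1}=0:
  i=0: a_0=8, p_0 = 8*1 + 0 = 8, q_0 = 8*0 + 1 = 1.
  i=1: a_1=2, p_1 = 2*8 + 1 = 17, q_1 = 2*1 + 0 = 2.
  i=2: a_2=12, p_2 = 12*17 + 8 = 212, q_2 = 12*2 + 1 = 25.
  i=3: a_3=4, p_3 = 4*212 + 17 = 865, q_3 = 4*25 + 2 = 102.
  i=4: a_4=4, p_4 = 4*865 + 212 = 3672, q_4 = 4*102 + 25 = 433.
  i=5: a_5=7, p_5 = 7*3672 + 865 = 26569, q_5 = 7*433 + 102 = 3133.
  i=6: a_6=12, p_6 = 12*26569 + 3672 = 322500, q_6 = 12*3133 + 433 = 38029.

8/1, 17/2, 212/25, 865/102, 3672/433, 26569/3133, 322500/38029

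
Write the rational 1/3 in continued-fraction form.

Run the Euclidean algorithm on 1 and 3; the successive quotients are the partial quotients a_0, a_1, ... (each step inverts the fractional part left over by the previous one):
  1 = 0*3 + 1, so a_0 = 0.
  3 = 3*1 + 0, so a_1 = 3.
The remainder reaches 0 after 2 divisions, so the expansion has 2 partial quotients, read off in order.

[0; 3]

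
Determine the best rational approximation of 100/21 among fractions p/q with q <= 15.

Expand x = 100/21 as a continued fraction with the Euclidean algorithm:
  100 = 4*21 + 16, so a_0 = 4.
  21 = 1*16 + 5, so a_1 = 1.
  16 = 3*5 + 1, so a_2 = 3.
  5 = 5*1 + 0, so a_3 = 5.
so x = [4; 1, 3, 5].
Convergents (p_i = a_i*p_{i-1} + p_{i-2}, q_i = a_i*q_{i-1} + q_{i-2} with p_{-2}=0, p_{-1}=1, q_{-2}=1, q_{-1}=0), until the denominator exceeds 15:
  i=0: a_0=4, p_0 = 4*1 + 0 = 4, q_0 = 4*0 + 1 = 1.
  i=1: a_1=1, p_1 = 1*4 + 1 = 5, q_1 = 1*1 + 0 = 1.
  i=2: a_2=3, p_2 = 3*5 + 4 = 19, q_2 = 3*1 + 1 = 4.
  i=3: a_3=5, p_3 = 5*19 + 5 = 100, q_3 = 5*4 + 1 = 21.
q_3 = 21 > 15, so the last convergent with denominator <= 15 is p_2/q_2 = 19/4.
The closest fraction with denominator <= 15 is either p_2/q_2 or the intermediate fraction (k*p_2 + p_1)/(k*q_2 + q_1) with the largest k >= 1 whose denominator stays <= 15; these approach x as k grows, and every other convergent or intermediate fraction in range is farther away.
Largest k: floor((15 - q_1)/q_2) = floor((15 - 1)/4) = 3.
That gives (3*19 + 5)/(3*4 + 1) = 62/13.
Compare the errors: |x - 19/4| = |100*4 - 19*21|/(21*4) = 1/84, and |x - 62/13| = |100*13 - 62*21|/(21*13) = 2/273.
Cross-multiplying, 2*84 = 168 < 273 = 1*273, so 2/273 is smaller: the intermediate fraction 62/13 is closer to x than 19/4.

62/13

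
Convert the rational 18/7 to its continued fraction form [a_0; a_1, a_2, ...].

Run the Euclidean algorithm on 18 and 7; the successive quotients are the partial quotients a_0, a_1, ... (each step inverts the fractional part left over by the previous one):
  18 = 2*7 + 4, so a_0 = 2.
  7 = 1*4 + 3, so a_1 = 1.
  4 = 1*3 + 1, so a_2 = 1.
  3 = 3*1 + 0, so a_3 = 3.
The remainder reaches 0 after 4 divisions, so the expansion has 4 partial quotients, read off in order.

[2; 1, 1, 3]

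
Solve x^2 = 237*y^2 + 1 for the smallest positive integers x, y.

(x, y) = (228151, 14820)

First expand sqrt(237) as a continued fraction. With x_i = (sqrt(237) + m_i)/d_i and (m_0, d_0) = (0, 1): a_0 = floor(sqrt(237)) = 15, since 15^2 = 225 <= 237 < 256 = 16^2.
Iterate m_{i+1} = d_i*a_i - m_i, d_{i+1} = (237 - m_{i+1}^2)/d_i, a_{i+1} = floor((a_0 + m_{i+1})/d_{i+1}):
  m_1 = 1*15 - 0 = 15, d_1 = (237 - 15^2)/1 = 12/1 = 12, a_1 = floor((15 + 15)/12) = 2.
  m_2 = 12*2 - 15 = 9, d_2 = (237 - 9^2)/12 = 156/12 = 13, a_2 = floor((15 + 9)/13) = 1.
  m_3 = 13*1 - 9 = 4, d_3 = (237 - 4^2)/13 = 221/13 = 17, a_3 = floor((15 + 4)/17) = 1.
  m_4 = 17*1 - 4 = 13, d_4 = (237 - 13^2)/17 = 68/17 = 4, a_4 = floor((15 + 13)/4) = 7.
  m_5 = 4*7 - 13 = 15, d_5 = (237 - 15^2)/4 = 12/4 = 3, a_5 = floor((15 + 15)/3) = 10.
  m_6 = 3*10 - 15 = 15, d_6 = (237 - 15^2)/3 = 12/3 = 4, a_6 = floor((15 + 15)/4) = 7.
  m_7 = 4*7 - 15 = 13, d_7 = (237 - 13^2)/4 = 68/4 = 17, a_7 = floor((15 + 13)/17) = 1.
  m_8 = 17*1 - 13 = 4, d_8 = (237 - 4^2)/17 = 221/17 = 13, a_8 = floor((15 + 4)/13) = 1.
  m_9 = 13*1 - 4 = 9, d_9 = (237 - 9^2)/13 = 156/13 = 12, a_9 = floor((15 + 9)/12) = 2.
  m_10 = 12*2 - 9 = 15, d_10 = (237 - 15^2)/12 = 12/12 = 1, a_10 = floor((15 + 15)/1) = 30.
  m_11 = 1*30 - 15 = 15, d_11 = (237 - 15^2)/1 = 12/1 = 12: (m_11, d_11) = (m_1, d_1) = (15, 12), so from here the quotients repeat a_1, ..., a_10; the period length is 10.
So sqrt(237) = [15; (2, 1, 1, 7, 10, 7, 1, 1, 2, 30)] with period length k = 10.
k is even, so the fundamental solution of x^2 - 237y^2 = 1 is (p_{k-1}, q_{k-1}) = (p_9, q_9); compute convergents through index 9.
Convergents (p_i = a_i*p_{i-1} + p_{i-2}, q_i = a_i*q_{i-1} + q_{i-2} with p_{-2}=0, p_{-1}=1, q_{-2}=1, q_{-1}=0):
  i=0: a_0=15, p_0 = 15*1 + 0 = 15, q_0 = 15*0 + 1 = 1.
  i=1: a_1=2, p_1 = 2*15 + 1 = 31, q_1 = 2*1 + 0 = 2.
  i=2: a_2=1, p_2 = 1*31 + 15 = 46, q_2 = 1*2 + 1 = 3.
  i=3: a_3=1, p_3 = 1*46 + 31 = 77, q_3 = 1*3 + 2 = 5.
  i=4: a_4=7, p_4 = 7*77 + 46 = 585, q_4 = 7*5 + 3 = 38.
  i=5: a_5=10, p_5 = 10*585 + 77 = 5927, q_5 = 10*38 + 5 = 385.
  i=6: a_6=7, p_6 = 7*5927 + 585 = 42074, q_6 = 7*385 + 38 = 2733.
  i=7: a_7=1, p_7 = 1*42074 + 5927 = 48001, q_7 = 1*2733 + 385 = 3118.
  i=8: a_8=1, p_8 = 1*48001 + 42074 = 90075, q_8 = 1*3118 + 2733 = 5851.
  i=9: a_9=2, p_9 = 2*90075 + 48001 = 228151, q_9 = 2*5851 + 3118 = 14820.
Check: 228151^2 - 237*14820^2 = 52052878801 - 52052878800 = 1, so (x, y) = (228151, 14820) solves the equation, and by the theorem it is the least positive solution.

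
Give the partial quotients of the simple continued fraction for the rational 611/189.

[3; 4, 3, 2, 1, 1, 2]

Run the Euclidean algorithm on 611 and 189; the successive quotients are the partial quotients a_0, a_1, ... (each step inverts the fractional part left over by the previous one):
  611 = 3*189 + 44, so a_0 = 3.
  189 = 4*44 + 13, so a_1 = 4.
  44 = 3*13 + 5, so a_2 = 3.
  13 = 2*5 + 3, so a_3 = 2.
  5 = 1*3 + 2, so a_4 = 1.
  3 = 1*2 + 1, so a_5 = 1.
  2 = 2*1 + 0, so a_6 = 2.
The remainder reaches 0 after 7 divisions, so the expansion has 7 partial quotients, read off in order.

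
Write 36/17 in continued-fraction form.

Run the Euclidean algorithm on 36 and 17; the successive quotients are the partial quotients a_0, a_1, ... (each step inverts the fractional part left over by the previous one):
  36 = 2*17 + 2, so a_0 = 2.
  17 = 8*2 + 1, so a_1 = 8.
  2 = 2*1 + 0, so a_2 = 2.
The remainder reaches 0 after 3 divisions, so the expansion has 3 partial quotients, read off in order.

[2; 8, 2]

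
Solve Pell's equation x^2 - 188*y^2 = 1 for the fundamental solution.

First expand sqrt(188) as a continued fraction. With x_i = (sqrt(188) + m_i)/d_i and (m_0, d_0) = (0, 1): a_0 = floor(sqrt(188)) = 13, since 13^2 = 169 <= 188 < 196 = 14^2.
Iterate m_{i+1} = d_i*a_i - m_i, d_{i+1} = (188 - m_{i+1}^2)/d_i, a_{i+1} = floor((a_0 + m_{i+1})/d_{i+1}):
  m_1 = 1*13 - 0 = 13, d_1 = (188 - 13^2)/1 = 19/1 = 19, a_1 = floor((13 + 13)/19) = 1.
  m_2 = 19*1 - 13 = 6, d_2 = (188 - 6^2)/19 = 152/19 = 8, a_2 = floor((13 + 6)/8) = 2.
  m_3 = 8*2 - 6 = 10, d_3 = (188 - 10^2)/8 = 88/8 = 11, a_3 = floor((13 + 10)/11) = 2.
  m_4 = 11*2 - 10 = 12, d_4 = (188 - 12^2)/11 = 44/11 = 4, a_4 = floor((13 + 12)/4) = 6.
  m_5 = 4*6 - 12 = 12, d_5 = (188 - 12^2)/4 = 44/4 = 11, a_5 = floor((13 + 12)/11) = 2.
  m_6 = 11*2 - 12 = 10, d_6 = (188 - 10^2)/11 = 88/11 = 8, a_6 = floor((13 + 10)/8) = 2.
  m_7 = 8*2 - 10 = 6, d_7 = (188 - 6^2)/8 = 152/8 = 19, a_7 = floor((13 + 6)/19) = 1.
  m_8 = 19*1 - 6 = 13, d_8 = (188 - 13^2)/19 = 19/19 = 1, a_8 = floor((13 + 13)/1) = 26.
  m_9 = 1*26 - 13 = 13, d_9 = (188 - 13^2)/1 = 19/1 = 19: (m_9, d_9) = (m_1, d_1) = (13, 19), so from here the quotients repeat a_1, ..., a_8; the period length is 8.
So sqrt(188) = [13; (1, 2, 2, 6, 2, 2, 1, 26)] with period length k = 8.
k is even, so the fundamental solution of x^2 - 188y^2 = 1 is (p_{k-1}, q_{k-1}) = (p_7, q_7); compute convergents through index 7.
Convergents (p_i = a_i*p_{i-1} + p_{i-2}, q_i = a_i*q_{i-1} + q_{i-2} with p_{-2}=0, p_{-1}=1, q_{-2}=1, q_{-1}=0):
  i=0: a_0=13, p_0 = 13*1 + 0 = 13, q_0 = 13*0 + 1 = 1.
  i=1: a_1=1, p_1 = 1*13 + 1 = 14, q_1 = 1*1 + 0 = 1.
  i=2: a_2=2, p_2 = 2*14 + 13 = 41, q_2 = 2*1 + 1 = 3.
  i=3: a_3=2, p_3 = 2*41 + 14 = 96, q_3 = 2*3 + 1 = 7.
  i=4: a_4=6, p_4 = 6*96 + 41 = 617, q_4 = 6*7 + 3 = 45.
  i=5: a_5=2, p_5 = 2*617 + 96 = 1330, q_5 = 2*45 + 7 = 97.
  i=6: a_6=2, p_6 = 2*1330 + 617 = 3277, q_6 = 2*97 + 45 = 239.
  i=7: a_7=1, p_7 = 1*3277 + 1330 = 4607, q_7 = 1*239 + 97 = 336.
Check: 4607^2 - 188*336^2 = 21224449 - 21224448 = 1, so (x, y) = (4607, 336) solves the equation, and by the theorem it is the least positive solution.

(x, y) = (4607, 336)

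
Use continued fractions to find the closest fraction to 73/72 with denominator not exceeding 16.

1/1

Expand x = 73/72 as a continued fraction with the Euclidean algorithm:
  73 = 1*72 + 1, so a_0 = 1.
  72 = 72*1 + 0, so a_1 = 72.
so x = [1; 72].
Convergents (p_i = a_i*p_{i-1} + p_{i-2}, q_i = a_i*q_{i-1} + q_{i-2} with p_{-2}=0, p_{-1}=1, q_{-2}=1, q_{-1}=0), until the denominator exceeds 16:
  i=0: a_0=1, p_0 = 1*1 + 0 = 1, q_0 = 1*0 + 1 = 1.
  i=1: a_1=72, p_1 = 72*1 + 1 = 73, q_1 = 72*1 + 0 = 72.
q_1 = 72 > 16, so the last convergent with denominator <= 16 is p_0/q_0 = 1/1.
The closest fraction with denominator <= 16 is either p_0/q_0 or the intermediate fraction (k*p_0 + p_{-1})/(k*q_0 + q_{-1}) with the largest k >= 1 whose denominator stays <= 16; these approach x as k grows, and every other convergent or intermediate fraction in range is farther away.
Largest k: floor((16 - q_{-1})/q_0) = floor((16 - 0)/1) = 16 (using the seeds p_{-1} = 1, q_{-1} = 0).
That gives (16*1 + 1)/(16*1 + 0) = 17/16.
Compare the errors: |x - 1/1| = |73*1 - 1*72|/(72*1) = 1/72, and |x - 17/16| = |73*16 - 17*72|/(72*16) = 56/1152.
Cross-multiplying, 1*1152 = 1152 < 4032 = 56*72, so 1/72 is smaller: the convergent 1/1 is closer to x than 17/16.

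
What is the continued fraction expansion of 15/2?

Run the Euclidean algorithm on 15 and 2; the successive quotients are the partial quotients a_0, a_1, ... (each step inverts the fractional part left over by the previous one):
  15 = 7*2 + 1, so a_0 = 7.
  2 = 2*1 + 0, so a_1 = 2.
The remainder reaches 0 after 2 divisions, so the expansion has 2 partial quotients, read off in order.

[7; 2]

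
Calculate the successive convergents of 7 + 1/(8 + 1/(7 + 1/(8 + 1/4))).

Using the convergent recurrence p_i = a_i*p_{i-1} + p_{i-2}, q_i = a_i*q_{i-1} + q_{i-2} with p_{-2}=0, p_{-1}=1, q_{-2}=1, q_{-1}=0:
  i=0: a_0=7, p_0 = 7*1 + 0 = 7, q_0 = 7*0 + 1 = 1.
  i=1: a_1=8, p_1 = 8*7 + 1 = 57, q_1 = 8*1 + 0 = 8.
  i=2: a_2=7, p_2 = 7*57 + 7 = 406, q_2 = 7*8 + 1 = 57.
  i=3: a_3=8, p_3 = 8*406 + 57 = 3305, q_3 = 8*57 + 8 = 464.
  i=4: a_4=4, p_4 = 4*3305 + 406 = 13626, q_4 = 4*464 + 57 = 1913.

7/1, 57/8, 406/57, 3305/464, 13626/1913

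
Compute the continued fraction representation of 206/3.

[68; 1, 2]

Run the Euclidean algorithm on 206 and 3; the successive quotients are the partial quotients a_0, a_1, ... (each step inverts the fractional part left over by the previous one):
  206 = 68*3 + 2, so a_0 = 68.
  3 = 1*2 + 1, so a_1 = 1.
  2 = 2*1 + 0, so a_2 = 2.
The remainder reaches 0 after 3 divisions, so the expansion has 3 partial quotients, read off in order.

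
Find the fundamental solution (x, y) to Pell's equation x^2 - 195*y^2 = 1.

First expand sqrt(195) as a continued fraction. With x_i = (sqrt(195) + m_i)/d_i and (m_0, d_0) = (0, 1): a_0 = floor(sqrt(195)) = 13, since 13^2 = 169 <= 195 < 196 = 14^2.
Iterate m_{i+1} = d_i*a_i - m_i, d_{i+1} = (195 - m_{i+1}^2)/d_i, a_{i+1} = floor((a_0 + m_{i+1})/d_{i+1}):
  m_1 = 1*13 - 0 = 13, d_1 = (195 - 13^2)/1 = 26/1 = 26, a_1 = floor((13 + 13)/26) = 1.
  m_2 = 26*1 - 13 = 13, d_2 = (195 - 13^2)/26 = 26/26 = 1, a_2 = floor((13 + 13)/1) = 26.
  m_3 = 1*26 - 13 = 13, d_3 = (195 - 13^2)/1 = 26/1 = 26: (m_3, d_3) = (m_1, d_1) = (13, 26), so from here the quotients repeat a_1, a_2; the period length is 2.
So sqrt(195) = [13; (1, 26)] with period length k = 2.
k is even, so the fundamental solution of x^2 - 195y^2 = 1 is (p_{k-1}, q_{k-1}) = (p_1, q_1); compute convergents through index 1.
Convergents (p_i = a_i*p_{i-1} + p_{i-2}, q_i = a_i*q_{i-1} + q_{i-2} with p_{-2}=0, p_{-1}=1, q_{-2}=1, q_{-1}=0):
  i=0: a_0=13, p_0 = 13*1 + 0 = 13, q_0 = 13*0 + 1 = 1.
  i=1: a_1=1, p_1 = 1*13 + 1 = 14, q_1 = 1*1 + 0 = 1.
Check: 14^2 - 195*1^2 = 196 - 195 = 1, so (x, y) = (14, 1) solves the equation, and by the theorem it is the least positive solution.

(x, y) = (14, 1)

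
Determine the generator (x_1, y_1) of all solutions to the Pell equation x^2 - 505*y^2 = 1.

(x, y) = (809, 36)

First expand sqrt(505) as a continued fraction. With x_i = (sqrt(505) + m_i)/d_i and (m_0, d_0) = (0, 1): a_0 = floor(sqrt(505)) = 22, since 22^2 = 484 <= 505 < 529 = 23^2.
Iterate m_{i+1} = d_i*a_i - m_i, d_{i+1} = (505 - m_{i+1}^2)/d_i, a_{i+1} = floor((a_0 + m_{i+1})/d_{i+1}):
  m_1 = 1*22 - 0 = 22, d_1 = (505 - 22^2)/1 = 21/1 = 21, a_1 = floor((22 + 22)/21) = 2.
  m_2 = 21*2 - 22 = 20, d_2 = (505 - 20^2)/21 = 105/21 = 5, a_2 = floor((22 + 20)/5) = 8.
  m_3 = 5*8 - 20 = 20, d_3 = (505 - 20^2)/5 = 105/5 = 21, a_3 = floor((22 + 20)/21) = 2.
  m_4 = 21*2 - 20 = 22, d_4 = (505 - 22^2)/21 = 21/21 = 1, a_4 = floor((22 + 22)/1) = 44.
  m_5 = 1*44 - 22 = 22, d_5 = (505 - 22^2)/1 = 21/1 = 21: (m_5, d_5) = (m_1, d_1) = (22, 21), so from here the quotients repeat a_1, ..., a_4; the period length is 4.
So sqrt(505) = [22; (2, 8, 2, 44)] with period length k = 4.
k is even, so the fundamental solution of x^2 - 505y^2 = 1 is (p_{k-1}, q_{k-1}) = (p_3, q_3); compute convergents through index 3.
Convergents (p_i = a_i*p_{i-1} + p_{i-2}, q_i = a_i*q_{i-1} + q_{i-2} with p_{-2}=0, p_{-1}=1, q_{-2}=1, q_{-1}=0):
  i=0: a_0=22, p_0 = 22*1 + 0 = 22, q_0 = 22*0 + 1 = 1.
  i=1: a_1=2, p_1 = 2*22 + 1 = 45, q_1 = 2*1 + 0 = 2.
  i=2: a_2=8, p_2 = 8*45 + 22 = 382, q_2 = 8*2 + 1 = 17.
  i=3: a_3=2, p_3 = 2*382 + 45 = 809, q_3 = 2*17 + 2 = 36.
Check: 809^2 - 505*36^2 = 654481 - 654480 = 1, so (x, y) = (809, 36) solves the equation, and by the theorem it is the least positive solution.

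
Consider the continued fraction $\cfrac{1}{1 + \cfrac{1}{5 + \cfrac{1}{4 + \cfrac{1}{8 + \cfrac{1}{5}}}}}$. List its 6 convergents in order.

0/1, 1/1, 5/6, 21/25, 173/206, 886/1055

Using the convergent recurrence p_i = a_i*p_{i-1} + p_{i-2}, q_i = a_i*q_{i-1} + q_{i-2} with p_{-2}=0, p_{-1}=1, q_{-2}=1, q_{-1}=0:
  i=0: a_0=0, p_0 = 0*1 + 0 = 0, q_0 = 0*0 + 1 = 1.
  i=1: a_1=1, p_1 = 1*0 + 1 = 1, q_1 = 1*1 + 0 = 1.
  i=2: a_2=5, p_2 = 5*1 + 0 = 5, q_2 = 5*1 + 1 = 6.
  i=3: a_3=4, p_3 = 4*5 + 1 = 21, q_3 = 4*6 + 1 = 25.
  i=4: a_4=8, p_4 = 8*21 + 5 = 173, q_4 = 8*25 + 6 = 206.
  i=5: a_5=5, p_5 = 5*173 + 21 = 886, q_5 = 5*206 + 25 = 1055.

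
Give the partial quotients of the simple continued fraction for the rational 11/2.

Run the Euclidean algorithm on 11 and 2; the successive quotients are the partial quotients a_0, a_1, ... (each step inverts the fractional part left over by the previous one):
  11 = 5*2 + 1, so a_0 = 5.
  2 = 2*1 + 0, so a_1 = 2.
The remainder reaches 0 after 2 divisions, so the expansion has 2 partial quotients, read off in order.

[5; 2]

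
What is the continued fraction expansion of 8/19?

Run the Euclidean algorithm on 8 and 19; the successive quotients are the partial quotients a_0, a_1, ... (each step inverts the fractional part left over by the previous one):
  8 = 0*19 + 8, so a_0 = 0.
  19 = 2*8 + 3, so a_1 = 2.
  8 = 2*3 + 2, so a_2 = 2.
  3 = 1*2 + 1, so a_3 = 1.
  2 = 2*1 + 0, so a_4 = 2.
The remainder reaches 0 after 5 divisions, so the expansion has 5 partial quotients, read off in order.

[0; 2, 2, 1, 2]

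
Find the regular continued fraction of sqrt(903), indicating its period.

Write x_i = (sqrt(903) + m_i)/d_i with (m_0, d_0) = (0, 1). a_0 = floor(sqrt(903)) = 30, since 30^2 = 900 <= 903 < 961 = 31^2.
Iterate m_{i+1} = d_i*a_i - m_i, d_{i+1} = (903 - m_{i+1}^2)/d_i, a_{i+1} = floor((a_0 + m_{i+1})/d_{i+1}):
  m_1 = 1*30 - 0 = 30, d_1 = (903 - 30^2)/1 = 3/1 = 3, a_1 = floor((30 + 30)/3) = 20.
  m_2 = 3*20 - 30 = 30, d_2 = (903 - 30^2)/3 = 3/3 = 1, a_2 = floor((30 + 30)/1) = 60.
  m_3 = 1*60 - 30 = 30, d_3 = (903 - 30^2)/1 = 3/1 = 3: (m_3, d_3) = (m_1, d_1) = (30, 3), so from here the quotients repeat a_1, a_2; the period length is 2.
Hence the expansion of sqrt(903) is a_0 = 30 followed by the repeating block 20, 60 (period 2).

[30; (20, 60)]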